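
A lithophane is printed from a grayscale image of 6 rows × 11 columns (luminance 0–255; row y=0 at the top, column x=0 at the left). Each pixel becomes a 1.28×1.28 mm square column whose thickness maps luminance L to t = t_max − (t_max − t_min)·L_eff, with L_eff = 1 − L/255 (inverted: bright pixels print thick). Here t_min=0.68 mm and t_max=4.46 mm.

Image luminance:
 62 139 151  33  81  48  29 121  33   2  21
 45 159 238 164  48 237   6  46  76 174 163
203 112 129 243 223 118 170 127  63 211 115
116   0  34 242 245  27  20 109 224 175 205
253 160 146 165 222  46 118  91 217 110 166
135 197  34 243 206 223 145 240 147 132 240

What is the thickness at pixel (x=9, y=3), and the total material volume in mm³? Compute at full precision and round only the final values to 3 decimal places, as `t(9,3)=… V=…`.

t(9,3)=3.274 V=287.814

span = t_max - t_min = 4.46 - 0.68 = 3.780
L(9,3) = 175, L_eff = 1 - 175/255 = 0.313725 (inverted)
t(9,3) = 4.46 - 3.780·0.313725 = 3.274
Σt over all 6·11 pixels = 175.668
V = pitch²·Σt = 1.28²·175.668 = 287.814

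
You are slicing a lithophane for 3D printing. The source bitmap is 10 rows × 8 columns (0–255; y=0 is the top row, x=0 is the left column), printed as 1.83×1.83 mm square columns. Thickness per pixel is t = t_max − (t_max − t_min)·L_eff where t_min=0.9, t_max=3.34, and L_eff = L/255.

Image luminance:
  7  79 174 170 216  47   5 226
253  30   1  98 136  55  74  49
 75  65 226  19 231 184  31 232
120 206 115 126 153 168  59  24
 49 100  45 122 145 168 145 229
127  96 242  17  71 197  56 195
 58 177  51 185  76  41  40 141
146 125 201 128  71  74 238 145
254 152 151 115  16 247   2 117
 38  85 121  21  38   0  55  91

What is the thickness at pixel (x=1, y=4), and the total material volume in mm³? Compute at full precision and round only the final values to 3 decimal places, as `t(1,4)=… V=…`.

t(1,4)=2.383 V=604.568

span = t_max - t_min = 3.34 - 0.9 = 2.440
L(1,4) = 100, L_eff = 100/255 = 0.392157
t(1,4) = 3.34 - 2.440·0.392157 = 2.383
Σt over all 10·8 pixels = 1150862/6375 ≈ 180.5273725
V = pitch²·Σt = 1.83²·1150862/6375 = 604.568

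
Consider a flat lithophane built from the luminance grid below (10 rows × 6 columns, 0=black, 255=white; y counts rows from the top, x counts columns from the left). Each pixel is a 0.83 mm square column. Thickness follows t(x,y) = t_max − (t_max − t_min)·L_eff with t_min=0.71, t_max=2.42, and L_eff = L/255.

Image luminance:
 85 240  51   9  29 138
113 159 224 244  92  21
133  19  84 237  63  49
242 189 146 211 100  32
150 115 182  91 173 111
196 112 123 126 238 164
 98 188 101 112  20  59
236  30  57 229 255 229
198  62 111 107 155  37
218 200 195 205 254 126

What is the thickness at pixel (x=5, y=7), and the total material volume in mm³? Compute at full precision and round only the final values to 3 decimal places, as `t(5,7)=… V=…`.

span = t_max - t_min = 2.42 - 0.71 = 1.710
L(5,7) = 229, L_eff = 229/255 = 0.898039
t(5,7) = 2.42 - 1.710·0.898039 = 0.884
Σt over all 10·6 pixels = 768339/8500 ≈ 90.3928235
V = pitch²·Σt = 0.83²·768339/8500 = 62.272

t(5,7)=0.884 V=62.272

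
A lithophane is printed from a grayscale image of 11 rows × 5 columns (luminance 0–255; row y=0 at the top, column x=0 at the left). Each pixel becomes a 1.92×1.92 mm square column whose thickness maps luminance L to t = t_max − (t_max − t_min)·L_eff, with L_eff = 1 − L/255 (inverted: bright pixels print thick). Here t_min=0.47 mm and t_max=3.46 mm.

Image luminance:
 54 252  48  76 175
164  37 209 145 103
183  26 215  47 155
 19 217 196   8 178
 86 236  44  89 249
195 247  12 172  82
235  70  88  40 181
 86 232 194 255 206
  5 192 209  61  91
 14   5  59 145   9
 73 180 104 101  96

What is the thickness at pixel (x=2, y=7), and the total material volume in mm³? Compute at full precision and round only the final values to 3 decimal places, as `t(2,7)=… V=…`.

t(2,7)=2.745 V=391.384

span = t_max - t_min = 3.46 - 0.47 = 2.990
L(2,7) = 194, L_eff = 1 - 194/255 = 0.239216 (inverted)
t(2,7) = 3.46 - 2.990·0.239216 = 2.745
Σt over all 11·5 pixels = 108293/1020 ≈ 106.1696078
V = pitch²·Σt = 1.92²·108293/1020 = 391.384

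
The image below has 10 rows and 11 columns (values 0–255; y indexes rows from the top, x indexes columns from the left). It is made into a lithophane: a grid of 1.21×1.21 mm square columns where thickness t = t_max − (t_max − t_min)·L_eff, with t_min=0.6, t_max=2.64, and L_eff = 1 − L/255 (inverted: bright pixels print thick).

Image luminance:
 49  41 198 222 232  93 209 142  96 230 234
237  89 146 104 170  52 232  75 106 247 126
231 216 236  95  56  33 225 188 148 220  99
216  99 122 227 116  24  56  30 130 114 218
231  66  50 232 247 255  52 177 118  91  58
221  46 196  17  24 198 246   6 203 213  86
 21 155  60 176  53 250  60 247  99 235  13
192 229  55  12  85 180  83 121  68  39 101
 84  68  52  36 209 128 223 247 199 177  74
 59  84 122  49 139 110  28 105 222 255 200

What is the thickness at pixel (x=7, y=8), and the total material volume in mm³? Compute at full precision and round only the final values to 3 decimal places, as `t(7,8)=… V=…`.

span = t_max - t_min = 2.64 - 0.6 = 2.040
L(7,8) = 247, L_eff = 1 - 247/255 = 0.031373 (inverted)
t(7,8) = 2.64 - 2.040·0.031373 = 2.576
Σt over all 10·11 pixels = 184.928
V = pitch²·Σt = 1.21²·184.928 = 270.753

t(7,8)=2.576 V=270.753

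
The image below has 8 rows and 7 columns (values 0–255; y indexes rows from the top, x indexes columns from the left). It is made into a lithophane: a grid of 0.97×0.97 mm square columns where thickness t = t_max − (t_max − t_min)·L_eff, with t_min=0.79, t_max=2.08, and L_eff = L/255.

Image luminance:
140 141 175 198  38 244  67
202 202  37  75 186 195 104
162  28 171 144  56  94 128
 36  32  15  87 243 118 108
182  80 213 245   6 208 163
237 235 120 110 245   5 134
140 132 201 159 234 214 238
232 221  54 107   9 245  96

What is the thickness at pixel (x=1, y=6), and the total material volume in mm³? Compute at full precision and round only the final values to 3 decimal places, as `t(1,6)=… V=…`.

span = t_max - t_min = 2.08 - 0.79 = 1.290
L(1,6) = 132, L_eff = 132/255 = 0.517647
t(1,6) = 2.08 - 1.290·0.517647 = 1.412
Σt over all 8·7 pixels = 650767/8500 ≈ 76.5608235
V = pitch²·Σt = 0.97²·650767/8500 = 72.036

t(1,6)=1.412 V=72.036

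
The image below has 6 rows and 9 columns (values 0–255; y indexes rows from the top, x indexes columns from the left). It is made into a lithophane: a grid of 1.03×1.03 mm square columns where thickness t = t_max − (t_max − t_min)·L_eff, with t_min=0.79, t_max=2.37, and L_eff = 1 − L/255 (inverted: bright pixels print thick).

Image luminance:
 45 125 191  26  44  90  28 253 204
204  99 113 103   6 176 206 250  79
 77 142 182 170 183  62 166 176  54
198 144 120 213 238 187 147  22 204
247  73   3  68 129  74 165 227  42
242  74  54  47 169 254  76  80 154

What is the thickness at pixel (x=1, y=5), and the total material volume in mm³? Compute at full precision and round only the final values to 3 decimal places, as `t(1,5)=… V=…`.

t(1,5)=1.249 V=91.962

span = t_max - t_min = 2.37 - 0.79 = 1.580
L(1,5) = 74, L_eff = 1 - 74/255 = 0.709804 (inverted)
t(1,5) = 2.37 - 1.580·0.709804 = 1.249
Σt over all 6·9 pixels = 110521/1275 ≈ 86.6831373
V = pitch²·Σt = 1.03²·110521/1275 = 91.962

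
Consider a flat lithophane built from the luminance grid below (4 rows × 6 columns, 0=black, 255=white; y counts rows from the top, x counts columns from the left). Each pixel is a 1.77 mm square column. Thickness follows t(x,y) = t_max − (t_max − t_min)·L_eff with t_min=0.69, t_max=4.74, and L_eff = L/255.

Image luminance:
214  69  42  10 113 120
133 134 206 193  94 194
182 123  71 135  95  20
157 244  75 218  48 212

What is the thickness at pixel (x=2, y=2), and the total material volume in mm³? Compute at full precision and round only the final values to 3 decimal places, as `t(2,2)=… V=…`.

span = t_max - t_min = 4.74 - 0.69 = 4.050
L(2,2) = 71, L_eff = 71/255 = 0.278431
t(2,2) = 4.74 - 4.050·0.278431 = 3.612
Σt over all 4·6 pixels = 54819/850 ≈ 64.4929412
V = pitch²·Σt = 1.77²·54819/850 = 202.050

t(2,2)=3.612 V=202.050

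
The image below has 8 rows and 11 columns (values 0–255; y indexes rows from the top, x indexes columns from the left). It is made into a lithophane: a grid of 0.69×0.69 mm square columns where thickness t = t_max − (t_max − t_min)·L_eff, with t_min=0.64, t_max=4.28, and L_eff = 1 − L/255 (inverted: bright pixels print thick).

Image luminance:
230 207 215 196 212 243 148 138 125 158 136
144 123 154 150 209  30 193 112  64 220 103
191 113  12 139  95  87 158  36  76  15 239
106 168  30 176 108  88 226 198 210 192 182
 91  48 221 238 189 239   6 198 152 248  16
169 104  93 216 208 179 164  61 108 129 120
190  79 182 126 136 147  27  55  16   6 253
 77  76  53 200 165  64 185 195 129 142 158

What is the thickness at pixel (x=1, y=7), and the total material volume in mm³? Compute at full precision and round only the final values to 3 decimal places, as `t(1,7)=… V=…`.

span = t_max - t_min = 4.28 - 0.64 = 3.640
L(1,7) = 76, L_eff = 1 - 76/255 = 0.701961 (inverted)
t(1,7) = 4.28 - 3.640·0.701961 = 1.725
Σt over all 8·11 pixels = 490141/2125 ≈ 230.6545882
V = pitch²·Σt = 0.69²·490141/2125 = 109.815

t(1,7)=1.725 V=109.815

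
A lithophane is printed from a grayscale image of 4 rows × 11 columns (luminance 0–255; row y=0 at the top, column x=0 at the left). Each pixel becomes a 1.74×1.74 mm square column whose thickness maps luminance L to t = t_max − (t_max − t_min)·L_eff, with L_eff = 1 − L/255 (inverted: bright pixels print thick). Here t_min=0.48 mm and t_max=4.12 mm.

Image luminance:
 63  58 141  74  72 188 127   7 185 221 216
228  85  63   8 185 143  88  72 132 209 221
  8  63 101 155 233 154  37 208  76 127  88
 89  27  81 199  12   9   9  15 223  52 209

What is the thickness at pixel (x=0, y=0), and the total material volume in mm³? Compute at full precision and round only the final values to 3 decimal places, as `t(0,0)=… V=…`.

t(0,0)=1.379 V=278.345

span = t_max - t_min = 4.12 - 0.48 = 3.640
L(0,0) = 63, L_eff = 1 - 63/255 = 0.752941 (inverted)
t(0,0) = 4.12 - 3.640·0.752941 = 1.379
Σt over all 4·11 pixels = 586091/6375 ≈ 91.9358431
V = pitch²·Σt = 1.74²·586091/6375 = 278.345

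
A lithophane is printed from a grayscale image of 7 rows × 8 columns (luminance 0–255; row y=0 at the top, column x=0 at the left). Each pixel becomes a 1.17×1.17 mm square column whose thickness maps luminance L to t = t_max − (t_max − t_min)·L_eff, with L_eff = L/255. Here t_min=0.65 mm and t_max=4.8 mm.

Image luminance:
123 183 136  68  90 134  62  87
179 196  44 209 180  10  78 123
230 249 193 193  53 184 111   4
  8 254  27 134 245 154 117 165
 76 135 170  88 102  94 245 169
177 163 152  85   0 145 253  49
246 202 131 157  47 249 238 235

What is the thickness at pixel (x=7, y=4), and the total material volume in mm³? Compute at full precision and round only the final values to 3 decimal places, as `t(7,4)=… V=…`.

span = t_max - t_min = 4.8 - 0.65 = 4.150
L(7,4) = 169, L_eff = 169/255 = 0.662745
t(7,4) = 4.8 - 4.150·0.662745 = 2.050
Σt over all 7·8 pixels = 720907/5100 ≈ 141.3543137
V = pitch²·Σt = 1.17²·720907/5100 = 193.500

t(7,4)=2.050 V=193.500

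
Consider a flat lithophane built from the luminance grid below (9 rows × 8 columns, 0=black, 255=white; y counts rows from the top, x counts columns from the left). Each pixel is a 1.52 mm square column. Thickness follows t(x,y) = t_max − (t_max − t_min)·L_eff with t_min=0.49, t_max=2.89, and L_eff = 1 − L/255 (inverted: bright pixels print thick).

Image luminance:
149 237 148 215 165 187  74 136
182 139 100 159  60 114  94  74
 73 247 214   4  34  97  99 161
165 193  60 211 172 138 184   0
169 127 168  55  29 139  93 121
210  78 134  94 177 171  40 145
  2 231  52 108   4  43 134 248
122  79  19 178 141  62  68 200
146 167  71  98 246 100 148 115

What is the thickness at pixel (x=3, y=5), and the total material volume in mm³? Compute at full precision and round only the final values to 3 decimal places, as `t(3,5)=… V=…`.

span = t_max - t_min = 2.89 - 0.49 = 2.400
L(3,5) = 94, L_eff = 1 - 94/255 = 0.631373 (inverted)
t(3,5) = 2.89 - 2.400·0.631373 = 1.375
Σt over all 9·8 pixels = 51062/425 ≈ 120.1458824
V = pitch²·Σt = 1.52²·51062/425 = 277.585

t(3,5)=1.375 V=277.585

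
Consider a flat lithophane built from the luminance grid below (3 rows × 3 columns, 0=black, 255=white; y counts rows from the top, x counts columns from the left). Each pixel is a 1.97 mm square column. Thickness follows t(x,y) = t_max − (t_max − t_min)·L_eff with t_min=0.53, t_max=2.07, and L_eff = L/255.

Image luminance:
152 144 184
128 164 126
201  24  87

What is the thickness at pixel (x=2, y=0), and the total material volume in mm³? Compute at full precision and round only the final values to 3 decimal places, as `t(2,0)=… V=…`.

t(2,0)=0.959 V=43.942

span = t_max - t_min = 2.07 - 0.53 = 1.540
L(2,0) = 184, L_eff = 184/255 = 0.721569
t(2,0) = 2.07 - 1.540·0.721569 = 0.959
Σt over all 3·3 pixels = 11549/1020 ≈ 11.3225490
V = pitch²·Σt = 1.97²·11549/1020 = 43.942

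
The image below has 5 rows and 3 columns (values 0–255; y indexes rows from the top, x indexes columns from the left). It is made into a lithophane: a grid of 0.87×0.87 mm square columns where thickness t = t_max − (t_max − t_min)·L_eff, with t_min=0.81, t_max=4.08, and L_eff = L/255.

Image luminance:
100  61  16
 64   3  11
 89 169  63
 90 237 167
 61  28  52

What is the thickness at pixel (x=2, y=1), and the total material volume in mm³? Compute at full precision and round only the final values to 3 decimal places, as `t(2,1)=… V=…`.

t(2,1)=3.939 V=34.568

span = t_max - t_min = 4.08 - 0.81 = 3.270
L(2,1) = 11, L_eff = 11/255 = 0.043137
t(2,1) = 4.08 - 3.270·0.043137 = 3.939
Σt over all 5·3 pixels = 388201/8500 ≈ 45.6707059
V = pitch²·Σt = 0.87²·388201/8500 = 34.568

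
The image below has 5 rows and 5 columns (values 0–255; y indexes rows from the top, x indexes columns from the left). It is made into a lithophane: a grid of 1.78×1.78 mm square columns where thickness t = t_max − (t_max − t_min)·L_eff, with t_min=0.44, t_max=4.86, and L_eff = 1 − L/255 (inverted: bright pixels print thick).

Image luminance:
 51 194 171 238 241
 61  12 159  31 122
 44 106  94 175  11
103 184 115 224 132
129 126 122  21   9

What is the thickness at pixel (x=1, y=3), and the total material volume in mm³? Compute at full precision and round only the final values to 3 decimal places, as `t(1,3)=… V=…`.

t(1,3)=3.629 V=192.744

span = t_max - t_min = 4.86 - 0.44 = 4.420
L(1,3) = 184, L_eff = 1 - 184/255 = 0.278431 (inverted)
t(1,3) = 4.86 - 4.420·0.278431 = 3.629
Σt over all 5·5 pixels = 365/6 ≈ 60.8333333
V = pitch²·Σt = 1.78²·365/6 = 192.744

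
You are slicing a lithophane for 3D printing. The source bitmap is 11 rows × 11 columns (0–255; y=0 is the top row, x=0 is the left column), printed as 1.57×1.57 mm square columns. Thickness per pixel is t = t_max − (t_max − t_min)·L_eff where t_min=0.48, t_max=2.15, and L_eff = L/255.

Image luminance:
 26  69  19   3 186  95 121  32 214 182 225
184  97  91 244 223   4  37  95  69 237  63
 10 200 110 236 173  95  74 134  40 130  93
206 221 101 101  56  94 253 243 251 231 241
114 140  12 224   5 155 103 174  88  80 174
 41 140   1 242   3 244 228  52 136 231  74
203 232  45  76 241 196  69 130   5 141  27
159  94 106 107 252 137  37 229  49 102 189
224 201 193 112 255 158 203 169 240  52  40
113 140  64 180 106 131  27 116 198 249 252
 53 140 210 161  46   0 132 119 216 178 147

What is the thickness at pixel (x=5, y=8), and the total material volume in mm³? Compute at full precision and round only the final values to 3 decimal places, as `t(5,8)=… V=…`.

t(5,8)=1.115 V=381.008

span = t_max - t_min = 2.15 - 0.48 = 1.670
L(5,8) = 158, L_eff = 158/255 = 0.619608
t(5,8) = 2.15 - 1.670·0.619608 = 1.115
Σt over all 11·11 pixels = 1970809/12750 ≈ 154.5732549
V = pitch²·Σt = 1.57²·1970809/12750 = 381.008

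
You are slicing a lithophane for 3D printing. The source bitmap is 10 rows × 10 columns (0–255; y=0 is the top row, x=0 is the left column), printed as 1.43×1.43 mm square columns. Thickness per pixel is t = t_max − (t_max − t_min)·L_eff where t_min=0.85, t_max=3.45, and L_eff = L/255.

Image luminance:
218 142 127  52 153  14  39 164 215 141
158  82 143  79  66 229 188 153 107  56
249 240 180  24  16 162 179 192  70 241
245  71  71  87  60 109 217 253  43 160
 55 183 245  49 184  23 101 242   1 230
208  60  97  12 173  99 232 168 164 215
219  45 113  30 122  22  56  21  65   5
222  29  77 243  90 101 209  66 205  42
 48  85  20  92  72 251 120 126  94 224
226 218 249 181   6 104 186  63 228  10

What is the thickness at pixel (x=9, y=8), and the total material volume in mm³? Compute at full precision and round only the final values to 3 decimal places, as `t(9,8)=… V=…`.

span = t_max - t_min = 3.45 - 0.85 = 2.600
L(9,8) = 224, L_eff = 224/255 = 0.878431
t(9,8) = 3.45 - 2.600·0.878431 = 1.166
Σt over all 10·10 pixels = 274502/1275 ≈ 215.2956863
V = pitch²·Σt = 1.43²·274502/1275 = 440.258

t(9,8)=1.166 V=440.258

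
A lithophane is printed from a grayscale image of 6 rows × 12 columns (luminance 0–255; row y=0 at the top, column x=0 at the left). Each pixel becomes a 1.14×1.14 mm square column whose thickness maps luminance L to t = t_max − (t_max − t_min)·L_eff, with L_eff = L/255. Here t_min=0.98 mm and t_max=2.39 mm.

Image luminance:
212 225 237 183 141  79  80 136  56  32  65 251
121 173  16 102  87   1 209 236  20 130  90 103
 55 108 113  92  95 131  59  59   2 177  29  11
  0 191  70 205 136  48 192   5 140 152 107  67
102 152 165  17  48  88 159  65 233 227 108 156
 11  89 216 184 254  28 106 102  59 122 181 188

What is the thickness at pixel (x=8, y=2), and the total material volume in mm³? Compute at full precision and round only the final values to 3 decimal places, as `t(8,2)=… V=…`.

span = t_max - t_min = 2.39 - 0.98 = 1.410
L(8,2) = 2, L_eff = 2/255 = 0.007843
t(8,2) = 2.39 - 1.410·0.007843 = 2.379
Σt over all 6·12 pixels = 1073097/8500 ≈ 126.2467059
V = pitch²·Σt = 1.14²·1073097/8500 = 164.070

t(8,2)=2.379 V=164.070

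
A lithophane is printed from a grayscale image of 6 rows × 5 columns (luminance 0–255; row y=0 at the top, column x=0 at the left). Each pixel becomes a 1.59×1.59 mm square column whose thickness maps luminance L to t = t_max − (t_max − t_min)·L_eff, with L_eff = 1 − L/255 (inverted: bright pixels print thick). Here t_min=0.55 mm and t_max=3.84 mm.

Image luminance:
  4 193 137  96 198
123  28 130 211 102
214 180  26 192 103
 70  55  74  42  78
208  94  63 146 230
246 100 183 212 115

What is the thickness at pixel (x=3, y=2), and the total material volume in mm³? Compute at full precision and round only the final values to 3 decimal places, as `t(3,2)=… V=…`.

span = t_max - t_min = 3.84 - 0.55 = 3.290
L(3,2) = 192, L_eff = 1 - 192/255 = 0.247059 (inverted)
t(3,2) = 3.84 - 3.290·0.247059 = 3.027
Σt over all 6·5 pixels = 1688387/25500 ≈ 66.2112549
V = pitch²·Σt = 1.59²·1688387/25500 = 167.389

t(3,2)=3.027 V=167.389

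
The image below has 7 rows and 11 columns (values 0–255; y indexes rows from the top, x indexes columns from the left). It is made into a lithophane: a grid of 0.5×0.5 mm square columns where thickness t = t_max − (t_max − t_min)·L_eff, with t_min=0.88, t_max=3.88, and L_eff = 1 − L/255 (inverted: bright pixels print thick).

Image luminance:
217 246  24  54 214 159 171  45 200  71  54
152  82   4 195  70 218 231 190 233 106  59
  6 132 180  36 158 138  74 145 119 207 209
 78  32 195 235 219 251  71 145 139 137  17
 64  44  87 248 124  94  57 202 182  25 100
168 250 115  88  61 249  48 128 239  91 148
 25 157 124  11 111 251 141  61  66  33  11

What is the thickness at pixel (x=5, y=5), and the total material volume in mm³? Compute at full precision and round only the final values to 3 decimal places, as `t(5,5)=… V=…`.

span = t_max - t_min = 3.88 - 0.88 = 3.000
L(5,5) = 249, L_eff = 1 - 249/255 = 0.023529 (inverted)
t(5,5) = 3.88 - 3.000·0.023529 = 3.809
Σt over all 7·11 pixels = 77403/425 ≈ 182.1247059
V = pitch²·Σt = 0.5²·77403/425 = 45.531

t(5,5)=3.809 V=45.531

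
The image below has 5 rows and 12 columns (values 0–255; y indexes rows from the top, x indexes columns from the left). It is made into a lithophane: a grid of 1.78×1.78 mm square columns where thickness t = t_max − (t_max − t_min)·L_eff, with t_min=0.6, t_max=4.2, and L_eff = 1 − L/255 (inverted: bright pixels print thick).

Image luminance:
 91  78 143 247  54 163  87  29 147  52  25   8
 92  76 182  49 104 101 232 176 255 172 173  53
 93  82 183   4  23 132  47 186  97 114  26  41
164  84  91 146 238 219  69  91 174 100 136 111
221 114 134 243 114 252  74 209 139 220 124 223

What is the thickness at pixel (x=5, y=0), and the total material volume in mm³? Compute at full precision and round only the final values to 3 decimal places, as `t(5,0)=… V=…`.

span = t_max - t_min = 4.2 - 0.6 = 3.600
L(5,0) = 163, L_eff = 1 - 163/255 = 0.360784 (inverted)
t(5,0) = 4.2 - 3.600·0.360784 = 2.901
Σt over all 5·12 pixels = 60342/425 ≈ 141.9811765
V = pitch²·Σt = 1.78²·60342/425 = 449.853

t(5,0)=2.901 V=449.853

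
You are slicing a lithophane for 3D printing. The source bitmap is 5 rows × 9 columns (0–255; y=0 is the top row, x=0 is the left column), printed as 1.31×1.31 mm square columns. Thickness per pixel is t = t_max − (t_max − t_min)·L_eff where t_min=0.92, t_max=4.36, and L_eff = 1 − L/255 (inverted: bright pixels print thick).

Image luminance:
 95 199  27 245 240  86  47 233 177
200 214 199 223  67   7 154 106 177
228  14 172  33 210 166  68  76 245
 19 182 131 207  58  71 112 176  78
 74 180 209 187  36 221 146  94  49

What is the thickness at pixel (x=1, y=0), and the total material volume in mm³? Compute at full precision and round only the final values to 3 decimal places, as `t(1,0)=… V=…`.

span = t_max - t_min = 4.36 - 0.92 = 3.440
L(1,0) = 199, L_eff = 1 - 199/255 = 0.219608 (inverted)
t(1,0) = 4.36 - 3.440·0.219608 = 3.605
Σt over all 5·9 pixels = 263931/2125 ≈ 124.2028235
V = pitch²·Σt = 1.31²·263931/2125 = 213.144

t(1,0)=3.605 V=213.144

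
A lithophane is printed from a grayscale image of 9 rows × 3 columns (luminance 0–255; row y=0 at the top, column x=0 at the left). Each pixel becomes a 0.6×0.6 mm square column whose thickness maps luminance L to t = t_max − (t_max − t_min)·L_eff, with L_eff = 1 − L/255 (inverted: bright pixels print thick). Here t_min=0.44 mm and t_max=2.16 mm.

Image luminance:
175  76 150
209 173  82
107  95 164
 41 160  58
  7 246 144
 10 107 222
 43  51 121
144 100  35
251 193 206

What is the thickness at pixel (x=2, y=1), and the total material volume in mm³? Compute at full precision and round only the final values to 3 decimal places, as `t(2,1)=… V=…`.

span = t_max - t_min = 2.16 - 0.44 = 1.720
L(2,1) = 82, L_eff = 1 - 82/255 = 0.678431 (inverted)
t(2,1) = 2.16 - 1.720·0.678431 = 0.993
Σt over all 9·3 pixels = 44129/1275 ≈ 34.6109804
V = pitch²·Σt = 0.6²·44129/1275 = 12.460

t(2,1)=0.993 V=12.460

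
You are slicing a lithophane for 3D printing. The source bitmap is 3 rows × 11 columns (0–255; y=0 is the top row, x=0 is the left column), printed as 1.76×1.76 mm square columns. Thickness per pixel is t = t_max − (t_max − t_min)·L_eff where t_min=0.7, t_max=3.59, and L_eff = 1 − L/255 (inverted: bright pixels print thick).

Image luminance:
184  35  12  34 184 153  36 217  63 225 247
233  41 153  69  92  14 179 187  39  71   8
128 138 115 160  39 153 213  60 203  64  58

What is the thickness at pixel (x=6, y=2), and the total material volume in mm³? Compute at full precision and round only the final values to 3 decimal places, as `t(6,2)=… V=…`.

span = t_max - t_min = 3.59 - 0.7 = 2.890
L(6,2) = 213, L_eff = 1 - 213/255 = 0.164706 (inverted)
t(6,2) = 3.59 - 2.890·0.164706 = 3.114
Σt over all 3·11 pixels = 66.246
V = pitch²·Σt = 1.76²·66.246 = 205.204

t(6,2)=3.114 V=205.204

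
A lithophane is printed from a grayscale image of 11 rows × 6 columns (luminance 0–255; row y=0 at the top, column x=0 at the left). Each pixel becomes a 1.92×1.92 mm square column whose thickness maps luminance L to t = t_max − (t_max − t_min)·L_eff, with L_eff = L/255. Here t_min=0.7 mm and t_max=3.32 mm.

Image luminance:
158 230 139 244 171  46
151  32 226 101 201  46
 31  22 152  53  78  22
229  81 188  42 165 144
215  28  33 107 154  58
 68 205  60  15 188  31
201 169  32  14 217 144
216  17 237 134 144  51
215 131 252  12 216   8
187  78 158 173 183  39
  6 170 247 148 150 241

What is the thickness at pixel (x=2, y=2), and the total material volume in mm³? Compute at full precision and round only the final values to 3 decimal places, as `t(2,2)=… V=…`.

span = t_max - t_min = 3.32 - 0.7 = 2.620
L(2,2) = 152, L_eff = 152/255 = 0.596078
t(2,2) = 3.32 - 2.620·0.596078 = 1.758
Σt over all 11·6 pixels = 284326/2125 ≈ 133.8004706
V = pitch²·Σt = 1.92²·284326/2125 = 493.242

t(2,2)=1.758 V=493.242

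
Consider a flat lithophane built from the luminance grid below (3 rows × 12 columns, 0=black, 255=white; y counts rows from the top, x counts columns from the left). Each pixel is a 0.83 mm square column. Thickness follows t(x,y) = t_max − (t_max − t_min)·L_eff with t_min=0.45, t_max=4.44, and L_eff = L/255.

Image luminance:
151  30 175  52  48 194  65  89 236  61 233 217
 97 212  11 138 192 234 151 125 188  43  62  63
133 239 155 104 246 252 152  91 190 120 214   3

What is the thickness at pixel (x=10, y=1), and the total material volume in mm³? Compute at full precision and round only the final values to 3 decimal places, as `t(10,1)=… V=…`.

span = t_max - t_min = 4.44 - 0.45 = 3.990
L(10,1) = 62, L_eff = 62/255 = 0.243137
t(10,1) = 4.44 - 3.990·0.243137 = 3.470
Σt over all 3·12 pixels = 349081/4250 ≈ 82.1367059
V = pitch²·Σt = 0.83²·349081/4250 = 56.584

t(10,1)=3.470 V=56.584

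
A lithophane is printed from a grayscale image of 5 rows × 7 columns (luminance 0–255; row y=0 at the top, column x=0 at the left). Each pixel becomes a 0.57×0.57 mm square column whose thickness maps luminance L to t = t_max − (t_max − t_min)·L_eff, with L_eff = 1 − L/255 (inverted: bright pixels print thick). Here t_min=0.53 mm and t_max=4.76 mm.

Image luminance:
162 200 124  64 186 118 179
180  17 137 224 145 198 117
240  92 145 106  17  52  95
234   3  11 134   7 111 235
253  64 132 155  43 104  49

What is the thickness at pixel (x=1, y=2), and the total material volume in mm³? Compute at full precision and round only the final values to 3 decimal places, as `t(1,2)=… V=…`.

span = t_max - t_min = 4.76 - 0.53 = 4.230
L(1,2) = 92, L_eff = 1 - 92/255 = 0.639216 (inverted)
t(1,2) = 4.76 - 4.230·0.639216 = 2.056
Σt over all 5·7 pixels = 192157/2125 ≈ 90.4268235
V = pitch²·Σt = 0.57²·192157/2125 = 29.380

t(1,2)=2.056 V=29.380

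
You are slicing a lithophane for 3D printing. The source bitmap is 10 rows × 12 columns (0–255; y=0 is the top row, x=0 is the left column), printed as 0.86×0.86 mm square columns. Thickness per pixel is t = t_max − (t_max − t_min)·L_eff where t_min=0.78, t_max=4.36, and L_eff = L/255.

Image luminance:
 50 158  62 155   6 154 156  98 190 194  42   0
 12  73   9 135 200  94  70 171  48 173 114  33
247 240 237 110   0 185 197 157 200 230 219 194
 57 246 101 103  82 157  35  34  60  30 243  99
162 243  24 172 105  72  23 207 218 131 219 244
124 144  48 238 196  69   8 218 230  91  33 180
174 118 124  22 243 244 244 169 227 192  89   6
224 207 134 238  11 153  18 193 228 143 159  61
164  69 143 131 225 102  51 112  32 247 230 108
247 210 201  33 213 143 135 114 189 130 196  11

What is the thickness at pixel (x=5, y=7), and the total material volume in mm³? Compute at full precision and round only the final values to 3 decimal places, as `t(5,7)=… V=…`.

t(5,7)=2.212 V=217.543

span = t_max - t_min = 4.36 - 0.78 = 3.580
L(5,7) = 153, L_eff = 153/255 = 0.600000
t(5,7) = 4.36 - 3.580·0.600000 = 2.212
Σt over all 10·12 pixels = 1875118/6375 ≈ 294.1361569
V = pitch²·Σt = 0.86²·1875118/6375 = 217.543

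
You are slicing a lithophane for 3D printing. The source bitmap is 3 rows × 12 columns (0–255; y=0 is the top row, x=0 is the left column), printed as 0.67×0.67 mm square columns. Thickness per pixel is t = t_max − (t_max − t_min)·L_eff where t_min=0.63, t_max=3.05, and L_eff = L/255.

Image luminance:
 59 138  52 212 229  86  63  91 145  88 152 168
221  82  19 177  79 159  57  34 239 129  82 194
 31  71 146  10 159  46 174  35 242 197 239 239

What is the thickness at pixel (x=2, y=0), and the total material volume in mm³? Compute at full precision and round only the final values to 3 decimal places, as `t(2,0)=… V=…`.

span = t_max - t_min = 3.05 - 0.63 = 2.420
L(2,0) = 52, L_eff = 52/255 = 0.203922
t(2,0) = 3.05 - 2.420·0.203922 = 2.557
Σt over all 3·12 pixels = 425063/6375 ≈ 66.6765490
V = pitch²·Σt = 0.67²·425063/6375 = 29.931

t(2,0)=2.557 V=29.931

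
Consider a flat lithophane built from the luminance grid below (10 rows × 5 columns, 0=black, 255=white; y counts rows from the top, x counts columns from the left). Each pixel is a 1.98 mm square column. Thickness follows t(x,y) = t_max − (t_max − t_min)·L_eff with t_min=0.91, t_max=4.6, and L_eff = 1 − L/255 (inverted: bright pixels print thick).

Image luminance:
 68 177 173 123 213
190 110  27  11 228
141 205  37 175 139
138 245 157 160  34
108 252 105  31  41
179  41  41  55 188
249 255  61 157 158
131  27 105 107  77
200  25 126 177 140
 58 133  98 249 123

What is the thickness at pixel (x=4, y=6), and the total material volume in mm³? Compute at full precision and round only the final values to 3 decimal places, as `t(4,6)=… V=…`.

span = t_max - t_min = 4.6 - 0.91 = 3.690
L(4,6) = 158, L_eff = 1 - 158/255 = 0.380392 (inverted)
t(4,6) = 4.6 - 3.690·0.380392 = 3.196
Σt over all 10·5 pixels = 589927/4250 ≈ 138.8063529
V = pitch²·Σt = 1.98²·589927/4250 = 544.176

t(4,6)=3.196 V=544.176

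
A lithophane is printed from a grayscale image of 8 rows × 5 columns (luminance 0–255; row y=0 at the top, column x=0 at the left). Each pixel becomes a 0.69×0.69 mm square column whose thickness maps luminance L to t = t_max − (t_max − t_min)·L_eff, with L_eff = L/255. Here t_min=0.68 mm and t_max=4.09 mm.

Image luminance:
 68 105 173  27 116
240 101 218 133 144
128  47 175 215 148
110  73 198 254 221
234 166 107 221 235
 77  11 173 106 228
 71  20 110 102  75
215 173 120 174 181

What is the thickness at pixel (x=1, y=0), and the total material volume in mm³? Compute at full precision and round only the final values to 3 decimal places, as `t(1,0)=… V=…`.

span = t_max - t_min = 4.09 - 0.68 = 3.410
L(1,0) = 105, L_eff = 105/255 = 0.411765
t(1,0) = 4.09 - 3.410·0.411765 = 2.686
Σt over all 8·5 pixels = 2230487/25500 ≈ 87.4700784
V = pitch²·Σt = 0.69²·2230487/25500 = 41.645

t(1,0)=2.686 V=41.645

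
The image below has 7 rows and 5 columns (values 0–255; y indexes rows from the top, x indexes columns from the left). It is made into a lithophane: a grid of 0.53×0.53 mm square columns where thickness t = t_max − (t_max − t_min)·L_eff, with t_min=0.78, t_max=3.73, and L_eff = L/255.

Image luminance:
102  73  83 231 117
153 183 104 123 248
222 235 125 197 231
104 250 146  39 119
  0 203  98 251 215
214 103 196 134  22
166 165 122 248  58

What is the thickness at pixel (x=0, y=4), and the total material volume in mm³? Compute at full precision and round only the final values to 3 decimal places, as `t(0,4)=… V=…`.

span = t_max - t_min = 3.73 - 0.78 = 2.950
L(0,4) = 0, L_eff = 0/255 = 0.000000
t(0,4) = 3.73 - 2.950·0.000000 = 3.730
Σt over all 7·5 pixels = 23619/340 ≈ 69.4676471
V = pitch²·Σt = 0.53²·23619/340 = 19.513

t(0,4)=3.730 V=19.513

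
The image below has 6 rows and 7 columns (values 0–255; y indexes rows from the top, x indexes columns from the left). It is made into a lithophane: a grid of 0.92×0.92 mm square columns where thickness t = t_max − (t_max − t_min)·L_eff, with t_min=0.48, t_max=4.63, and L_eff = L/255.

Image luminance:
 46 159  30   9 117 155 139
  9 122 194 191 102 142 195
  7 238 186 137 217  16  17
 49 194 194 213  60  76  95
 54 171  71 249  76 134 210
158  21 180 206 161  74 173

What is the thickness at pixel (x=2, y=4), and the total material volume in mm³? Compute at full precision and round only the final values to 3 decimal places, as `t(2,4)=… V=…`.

t(2,4)=3.475 V=92.315

span = t_max - t_min = 4.63 - 0.48 = 4.150
L(2,4) = 71, L_eff = 71/255 = 0.278431
t(2,4) = 4.63 - 4.150·0.278431 = 3.475
Σt over all 6·7 pixels = 37083/340 ≈ 109.0676471
V = pitch²·Σt = 0.92²·37083/340 = 92.315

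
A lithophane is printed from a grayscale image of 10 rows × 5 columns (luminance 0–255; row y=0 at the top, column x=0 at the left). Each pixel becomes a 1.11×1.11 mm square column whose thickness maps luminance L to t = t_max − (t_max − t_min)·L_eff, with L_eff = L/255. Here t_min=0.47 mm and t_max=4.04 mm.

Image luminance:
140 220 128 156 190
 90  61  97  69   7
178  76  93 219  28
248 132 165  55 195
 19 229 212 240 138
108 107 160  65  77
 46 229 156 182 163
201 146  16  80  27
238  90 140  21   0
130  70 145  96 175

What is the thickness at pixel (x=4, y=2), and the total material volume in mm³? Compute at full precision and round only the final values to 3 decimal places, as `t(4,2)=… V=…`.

span = t_max - t_min = 4.04 - 0.47 = 3.570
L(4,2) = 28, L_eff = 28/255 = 0.109804
t(4,2) = 4.04 - 3.570·0.109804 = 3.648
Σt over all 10·5 pixels = 114.458
V = pitch²·Σt = 1.11²·114.458 = 141.024

t(4,2)=3.648 V=141.024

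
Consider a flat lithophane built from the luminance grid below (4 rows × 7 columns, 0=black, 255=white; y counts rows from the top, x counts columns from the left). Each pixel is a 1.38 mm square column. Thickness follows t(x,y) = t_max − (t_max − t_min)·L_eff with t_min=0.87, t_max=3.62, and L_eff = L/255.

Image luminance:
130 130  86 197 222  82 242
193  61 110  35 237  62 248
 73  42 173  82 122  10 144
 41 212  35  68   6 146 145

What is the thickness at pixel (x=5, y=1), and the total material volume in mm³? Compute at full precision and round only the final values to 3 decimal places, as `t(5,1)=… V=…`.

t(5,1)=2.951 V=124.557

span = t_max - t_min = 3.62 - 0.87 = 2.750
L(5,1) = 62, L_eff = 62/255 = 0.243137
t(5,1) = 3.62 - 2.750·0.243137 = 2.951
Σt over all 4·7 pixels = 166783/2550 ≈ 65.4050980
V = pitch²·Σt = 1.38²·166783/2550 = 124.557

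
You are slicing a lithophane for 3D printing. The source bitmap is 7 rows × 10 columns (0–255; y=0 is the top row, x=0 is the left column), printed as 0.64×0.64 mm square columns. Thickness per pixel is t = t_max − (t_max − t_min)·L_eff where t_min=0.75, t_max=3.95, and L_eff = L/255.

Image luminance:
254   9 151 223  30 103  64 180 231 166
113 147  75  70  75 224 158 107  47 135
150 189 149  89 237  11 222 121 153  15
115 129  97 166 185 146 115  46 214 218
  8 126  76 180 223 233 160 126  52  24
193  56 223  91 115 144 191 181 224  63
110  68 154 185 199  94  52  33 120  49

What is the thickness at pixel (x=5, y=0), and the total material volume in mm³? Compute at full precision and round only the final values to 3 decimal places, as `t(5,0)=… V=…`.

span = t_max - t_min = 3.95 - 0.75 = 3.200
L(5,0) = 103, L_eff = 103/255 = 0.403922
t(5,0) = 3.95 - 3.200·0.403922 = 2.657
Σt over all 7·10 pixels = 414451/2550 ≈ 162.5298039
V = pitch²·Σt = 0.64²·414451/2550 = 66.572

t(5,0)=2.657 V=66.572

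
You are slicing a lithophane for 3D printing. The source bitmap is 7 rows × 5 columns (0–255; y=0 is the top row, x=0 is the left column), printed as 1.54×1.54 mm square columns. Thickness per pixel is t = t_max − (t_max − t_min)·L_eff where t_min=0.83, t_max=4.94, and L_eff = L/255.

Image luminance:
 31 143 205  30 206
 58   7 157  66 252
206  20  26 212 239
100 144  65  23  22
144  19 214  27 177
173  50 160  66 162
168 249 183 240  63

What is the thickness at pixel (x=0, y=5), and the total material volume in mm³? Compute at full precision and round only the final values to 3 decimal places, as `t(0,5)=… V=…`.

t(0,5)=2.152 V=245.416

span = t_max - t_min = 4.94 - 0.83 = 4.110
L(0,5) = 173, L_eff = 173/255 = 0.678431
t(0,5) = 4.94 - 4.110·0.678431 = 2.152
Σt over all 7·5 pixels = 879591/8500 ≈ 103.4812941
V = pitch²·Σt = 1.54²·879591/8500 = 245.416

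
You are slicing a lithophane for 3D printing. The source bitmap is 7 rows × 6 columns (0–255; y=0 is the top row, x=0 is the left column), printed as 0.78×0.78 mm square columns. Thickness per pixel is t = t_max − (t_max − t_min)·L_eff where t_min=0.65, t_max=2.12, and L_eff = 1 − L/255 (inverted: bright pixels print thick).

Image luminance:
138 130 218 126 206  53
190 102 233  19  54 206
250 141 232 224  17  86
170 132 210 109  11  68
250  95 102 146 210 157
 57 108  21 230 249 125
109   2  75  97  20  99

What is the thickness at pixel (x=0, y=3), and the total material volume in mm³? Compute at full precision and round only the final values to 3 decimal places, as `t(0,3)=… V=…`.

span = t_max - t_min = 2.12 - 0.65 = 1.470
L(0,3) = 170, L_eff = 1 - 170/255 = 0.333333 (inverted)
t(0,3) = 2.12 - 1.470·0.333333 = 1.630
Σt over all 7·6 pixels = 500423/8500 ≈ 58.8732941
V = pitch²·Σt = 0.78²·500423/8500 = 35.819

t(0,3)=1.630 V=35.819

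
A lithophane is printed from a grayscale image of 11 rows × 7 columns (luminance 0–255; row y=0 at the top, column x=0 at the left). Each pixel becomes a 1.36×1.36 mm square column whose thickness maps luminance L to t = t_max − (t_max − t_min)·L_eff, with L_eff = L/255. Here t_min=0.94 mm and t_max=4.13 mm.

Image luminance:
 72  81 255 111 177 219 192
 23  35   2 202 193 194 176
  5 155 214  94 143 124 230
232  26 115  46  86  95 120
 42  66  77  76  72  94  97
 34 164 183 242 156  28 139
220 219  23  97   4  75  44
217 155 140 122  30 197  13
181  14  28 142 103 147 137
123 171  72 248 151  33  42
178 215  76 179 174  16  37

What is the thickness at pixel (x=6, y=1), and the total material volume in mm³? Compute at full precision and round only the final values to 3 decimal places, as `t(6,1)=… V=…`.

span = t_max - t_min = 4.13 - 0.94 = 3.190
L(6,1) = 176, L_eff = 176/255 = 0.690196
t(6,1) = 4.13 - 3.190·0.690196 = 1.928
Σt over all 11·7 pixels = 1040633/5100 ≈ 204.0456863
V = pitch²·Σt = 1.36²·1040633/5100 = 377.403

t(6,1)=1.928 V=377.403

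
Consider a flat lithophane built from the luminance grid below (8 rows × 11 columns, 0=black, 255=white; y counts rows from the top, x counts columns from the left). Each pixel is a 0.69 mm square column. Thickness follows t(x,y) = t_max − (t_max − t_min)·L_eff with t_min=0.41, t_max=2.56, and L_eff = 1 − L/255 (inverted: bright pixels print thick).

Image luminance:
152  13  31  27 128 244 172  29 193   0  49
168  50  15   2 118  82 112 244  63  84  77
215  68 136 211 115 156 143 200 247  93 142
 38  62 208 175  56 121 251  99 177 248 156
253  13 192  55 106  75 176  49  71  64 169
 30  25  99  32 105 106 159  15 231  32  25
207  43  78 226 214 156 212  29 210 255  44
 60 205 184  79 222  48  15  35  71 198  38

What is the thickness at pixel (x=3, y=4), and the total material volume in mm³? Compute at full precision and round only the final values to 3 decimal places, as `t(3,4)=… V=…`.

span = t_max - t_min = 2.56 - 0.41 = 2.150
L(3,4) = 55, L_eff = 1 - 55/255 = 0.784314 (inverted)
t(3,4) = 2.56 - 2.150·0.784314 = 0.874
Σt over all 8·11 pixels = 208697/1700 ≈ 122.7629412
V = pitch²·Σt = 0.69²·208697/1700 = 58.447

t(3,4)=0.874 V=58.447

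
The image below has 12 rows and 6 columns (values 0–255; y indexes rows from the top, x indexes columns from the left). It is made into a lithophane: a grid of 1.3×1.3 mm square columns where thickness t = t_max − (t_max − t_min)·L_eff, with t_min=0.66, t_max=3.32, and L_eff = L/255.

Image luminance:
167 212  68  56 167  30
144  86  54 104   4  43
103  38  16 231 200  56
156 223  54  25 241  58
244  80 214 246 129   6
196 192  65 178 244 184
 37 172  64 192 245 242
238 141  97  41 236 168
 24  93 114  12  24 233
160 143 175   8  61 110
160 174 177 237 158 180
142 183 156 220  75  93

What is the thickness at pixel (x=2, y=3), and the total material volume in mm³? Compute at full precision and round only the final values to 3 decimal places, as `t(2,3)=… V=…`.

t(2,3)=2.757 V=236.520

span = t_max - t_min = 3.32 - 0.66 = 2.660
L(2,3) = 54, L_eff = 54/255 = 0.211765
t(2,3) = 3.32 - 2.660·0.211765 = 2.757
Σt over all 12·6 pixels = 1784393/12750 ≈ 139.9523922
V = pitch²·Σt = 1.3²·1784393/12750 = 236.520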